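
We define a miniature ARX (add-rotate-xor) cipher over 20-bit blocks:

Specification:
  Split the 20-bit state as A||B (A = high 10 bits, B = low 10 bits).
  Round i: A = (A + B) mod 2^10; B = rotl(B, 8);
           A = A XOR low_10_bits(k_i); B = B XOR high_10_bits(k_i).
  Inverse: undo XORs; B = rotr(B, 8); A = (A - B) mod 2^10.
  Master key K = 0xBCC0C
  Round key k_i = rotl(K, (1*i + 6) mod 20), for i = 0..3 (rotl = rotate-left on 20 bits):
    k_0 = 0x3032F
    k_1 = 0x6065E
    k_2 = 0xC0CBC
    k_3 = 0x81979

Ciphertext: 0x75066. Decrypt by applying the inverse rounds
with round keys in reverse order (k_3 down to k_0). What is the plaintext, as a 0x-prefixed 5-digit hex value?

0xC877E

s_0 = ciphertext = 0x75066
s_1 = InvRound(s_0, k_3) = 0xCAD82
s_2 = InvRound(s_1, k_2) = 0x64606
s_3 = InvRound(s_2, k_1) = 0x6C21F
s_4 = InvRound(s_3, k_0) = 0xC877E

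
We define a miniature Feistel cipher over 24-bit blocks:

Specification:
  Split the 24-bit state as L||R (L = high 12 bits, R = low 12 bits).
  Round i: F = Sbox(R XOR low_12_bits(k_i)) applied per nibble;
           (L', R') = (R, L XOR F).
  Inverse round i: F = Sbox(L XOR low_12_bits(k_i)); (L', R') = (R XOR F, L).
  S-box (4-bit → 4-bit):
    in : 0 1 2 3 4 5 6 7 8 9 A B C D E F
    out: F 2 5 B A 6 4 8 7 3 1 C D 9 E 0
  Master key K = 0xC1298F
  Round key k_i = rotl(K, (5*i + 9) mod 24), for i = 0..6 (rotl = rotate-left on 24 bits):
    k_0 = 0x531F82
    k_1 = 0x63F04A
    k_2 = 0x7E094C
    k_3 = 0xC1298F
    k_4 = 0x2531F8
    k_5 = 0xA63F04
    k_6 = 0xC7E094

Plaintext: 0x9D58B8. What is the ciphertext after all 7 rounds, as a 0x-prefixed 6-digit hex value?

s_0 = plaintext = 0x9D58B8
s_1 = Round(s_0, k_0) = 0x8B8164
s_2 = Round(s_1, k_1) = 0x164AE6
s_3 = Round(s_2, k_2) = 0xAE6A75
s_4 = Round(s_3, k_3) = 0xA751E7
s_5 = Round(s_4, k_4) = 0x1E7555
s_6 = Round(s_5, k_5) = 0x555085
s_7 = Round(s_6, k_6) = 0x085A77

0x085A77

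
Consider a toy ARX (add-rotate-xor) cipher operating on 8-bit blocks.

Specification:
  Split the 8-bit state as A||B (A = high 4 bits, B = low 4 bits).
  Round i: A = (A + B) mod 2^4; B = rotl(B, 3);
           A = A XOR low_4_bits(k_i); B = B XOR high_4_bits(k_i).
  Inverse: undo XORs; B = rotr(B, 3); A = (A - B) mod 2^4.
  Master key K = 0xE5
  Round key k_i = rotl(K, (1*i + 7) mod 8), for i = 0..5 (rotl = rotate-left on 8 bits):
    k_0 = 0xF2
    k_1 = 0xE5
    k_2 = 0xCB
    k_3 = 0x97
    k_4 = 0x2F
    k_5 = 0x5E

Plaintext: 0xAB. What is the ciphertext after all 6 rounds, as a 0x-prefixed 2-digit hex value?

s_0 = plaintext = 0xAB
s_1 = Round(s_0, k_0) = 0x72
s_2 = Round(s_1, k_1) = 0xCF
s_3 = Round(s_2, k_2) = 0x03
s_4 = Round(s_3, k_3) = 0x40
s_5 = Round(s_4, k_4) = 0xB2
s_6 = Round(s_5, k_5) = 0x34

0x34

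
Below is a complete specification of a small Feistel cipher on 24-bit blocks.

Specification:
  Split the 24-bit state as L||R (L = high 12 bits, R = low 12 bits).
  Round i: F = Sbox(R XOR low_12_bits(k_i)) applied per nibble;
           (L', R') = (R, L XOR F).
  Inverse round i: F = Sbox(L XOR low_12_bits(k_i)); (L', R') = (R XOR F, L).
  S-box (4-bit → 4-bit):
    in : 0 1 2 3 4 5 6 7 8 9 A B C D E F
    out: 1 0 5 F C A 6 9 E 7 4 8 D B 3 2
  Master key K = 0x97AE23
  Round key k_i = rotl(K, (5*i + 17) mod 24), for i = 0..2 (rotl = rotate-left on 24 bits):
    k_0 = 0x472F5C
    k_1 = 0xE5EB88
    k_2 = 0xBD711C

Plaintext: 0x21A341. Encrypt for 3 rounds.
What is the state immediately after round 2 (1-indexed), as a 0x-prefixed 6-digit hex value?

0xF11F36

s_0 = plaintext = 0x21A341
s_1 = Round(s_0, k_0) = 0x341F11
s_2 = Round(s_1, k_1) = 0xF11F36
s_3 = Round(s_2, k_2) = 0xF36C45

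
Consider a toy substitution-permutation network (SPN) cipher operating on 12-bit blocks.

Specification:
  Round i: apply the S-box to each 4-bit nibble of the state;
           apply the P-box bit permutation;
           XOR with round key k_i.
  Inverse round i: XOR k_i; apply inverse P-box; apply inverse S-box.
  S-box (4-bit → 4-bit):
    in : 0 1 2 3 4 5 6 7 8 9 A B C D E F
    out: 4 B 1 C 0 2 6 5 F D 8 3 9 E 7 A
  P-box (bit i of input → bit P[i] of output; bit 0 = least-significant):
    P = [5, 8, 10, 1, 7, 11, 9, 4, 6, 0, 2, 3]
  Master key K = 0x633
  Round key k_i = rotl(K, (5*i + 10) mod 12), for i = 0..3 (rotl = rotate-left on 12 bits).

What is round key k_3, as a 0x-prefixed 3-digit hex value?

K = 0x633
k_0 = rotl(K, (5*0+10) mod 12) = rotl(K, 10) = 0xD8C
k_1 = rotl(K, (5*1+10) mod 12) = rotl(K, 3) = 0x19B
k_2 = rotl(K, (5*2+10) mod 12) = rotl(K, 8) = 0x363
k_3 = rotl(K, (5*3+10) mod 12) = rotl(K, 1) = 0xC66

0xC66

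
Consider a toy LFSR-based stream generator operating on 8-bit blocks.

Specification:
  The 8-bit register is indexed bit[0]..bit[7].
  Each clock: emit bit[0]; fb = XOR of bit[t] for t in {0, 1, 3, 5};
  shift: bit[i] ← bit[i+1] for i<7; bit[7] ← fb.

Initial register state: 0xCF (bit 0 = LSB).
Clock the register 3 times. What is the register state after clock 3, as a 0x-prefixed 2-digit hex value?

reg_0 = 0xCF
clock 1: out=1, reg = 0xE7
clock 2: out=1, reg = 0xF3
clock 3: out=1, reg = 0xF9

0xF9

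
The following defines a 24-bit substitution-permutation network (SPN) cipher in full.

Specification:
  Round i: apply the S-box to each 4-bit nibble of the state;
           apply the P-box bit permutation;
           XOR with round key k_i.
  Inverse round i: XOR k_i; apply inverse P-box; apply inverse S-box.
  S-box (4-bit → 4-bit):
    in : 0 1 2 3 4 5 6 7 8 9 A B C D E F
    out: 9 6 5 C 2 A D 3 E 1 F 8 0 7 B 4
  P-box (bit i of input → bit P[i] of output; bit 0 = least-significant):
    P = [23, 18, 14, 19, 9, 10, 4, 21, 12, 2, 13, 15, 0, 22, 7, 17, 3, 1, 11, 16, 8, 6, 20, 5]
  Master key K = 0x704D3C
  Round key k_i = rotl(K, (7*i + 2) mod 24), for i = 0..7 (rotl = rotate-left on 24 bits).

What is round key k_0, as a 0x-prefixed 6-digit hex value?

0xC134F1

K = 0x704D3C
k_0 = rotl(K, (7*0+2) mod 24) = rotl(K, 2) = 0xC134F1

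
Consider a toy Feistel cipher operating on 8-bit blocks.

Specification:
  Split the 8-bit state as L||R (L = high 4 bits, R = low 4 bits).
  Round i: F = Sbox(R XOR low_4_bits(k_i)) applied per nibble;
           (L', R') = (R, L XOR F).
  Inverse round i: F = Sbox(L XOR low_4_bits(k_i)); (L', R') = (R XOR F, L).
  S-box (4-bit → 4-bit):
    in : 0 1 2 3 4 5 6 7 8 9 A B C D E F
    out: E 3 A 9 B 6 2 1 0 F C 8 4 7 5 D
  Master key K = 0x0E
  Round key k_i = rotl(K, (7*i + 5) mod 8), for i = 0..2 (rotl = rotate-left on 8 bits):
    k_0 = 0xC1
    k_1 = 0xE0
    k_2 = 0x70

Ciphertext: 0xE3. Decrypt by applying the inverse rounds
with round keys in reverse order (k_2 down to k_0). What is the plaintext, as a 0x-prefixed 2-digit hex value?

s_0 = ciphertext = 0xE3
s_1 = InvRound(s_0, k_2) = 0x6E
s_2 = InvRound(s_1, k_1) = 0xC6
s_3 = InvRound(s_2, k_0) = 0x1C

0x1C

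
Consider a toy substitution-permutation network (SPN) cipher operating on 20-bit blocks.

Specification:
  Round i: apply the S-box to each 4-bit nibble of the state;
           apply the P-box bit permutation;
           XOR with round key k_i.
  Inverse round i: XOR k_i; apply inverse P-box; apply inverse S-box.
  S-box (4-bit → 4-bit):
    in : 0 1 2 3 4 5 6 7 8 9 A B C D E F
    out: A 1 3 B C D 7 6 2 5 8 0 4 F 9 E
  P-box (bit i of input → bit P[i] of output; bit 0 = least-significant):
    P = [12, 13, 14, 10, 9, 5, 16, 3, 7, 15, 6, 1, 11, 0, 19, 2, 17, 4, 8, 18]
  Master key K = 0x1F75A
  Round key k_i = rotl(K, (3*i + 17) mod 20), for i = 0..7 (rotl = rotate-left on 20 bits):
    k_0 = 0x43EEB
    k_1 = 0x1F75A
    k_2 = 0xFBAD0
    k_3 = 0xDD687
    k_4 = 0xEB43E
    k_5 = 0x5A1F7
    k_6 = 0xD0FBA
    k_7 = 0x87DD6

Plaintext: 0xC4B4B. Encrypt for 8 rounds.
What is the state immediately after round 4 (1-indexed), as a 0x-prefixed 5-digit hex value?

0x97FDB

s_0 = plaintext = 0xC4B4B
s_1 = Round(s_0, k_0) = 0xD3FE7
s_2 = Round(s_1, k_1) = 0x71C05
s_3 = Round(s_2, k_2) = 0xFE7A8
s_4 = Round(s_3, k_3) = 0x97FDB
s_5 = Round(s_4, k_4) = 0x53755
s_6 = Round(s_5, k_5) = 0x27EBA
s_7 = Round(s_6, k_6) = 0x70B29
s_8 = Round(s_7, k_7) = 0x82EE3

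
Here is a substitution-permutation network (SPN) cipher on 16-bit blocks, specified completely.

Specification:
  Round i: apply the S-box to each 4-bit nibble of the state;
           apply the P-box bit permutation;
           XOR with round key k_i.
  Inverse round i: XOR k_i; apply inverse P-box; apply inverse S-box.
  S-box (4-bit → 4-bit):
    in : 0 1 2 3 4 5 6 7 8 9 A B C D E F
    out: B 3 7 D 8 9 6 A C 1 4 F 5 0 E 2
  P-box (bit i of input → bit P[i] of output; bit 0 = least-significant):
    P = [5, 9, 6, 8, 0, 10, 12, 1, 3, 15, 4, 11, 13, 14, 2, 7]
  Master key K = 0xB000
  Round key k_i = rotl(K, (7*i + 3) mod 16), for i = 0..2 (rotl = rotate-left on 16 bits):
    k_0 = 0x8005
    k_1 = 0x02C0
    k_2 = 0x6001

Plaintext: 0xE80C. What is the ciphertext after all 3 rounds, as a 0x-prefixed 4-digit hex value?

s_0 = plaintext = 0xE80C
s_1 = Round(s_0, k_0) = 0xCCF2
s_2 = Round(s_1, k_1) = 0x24BC
s_3 = Round(s_2, k_2) = 0x1C66

0x1C66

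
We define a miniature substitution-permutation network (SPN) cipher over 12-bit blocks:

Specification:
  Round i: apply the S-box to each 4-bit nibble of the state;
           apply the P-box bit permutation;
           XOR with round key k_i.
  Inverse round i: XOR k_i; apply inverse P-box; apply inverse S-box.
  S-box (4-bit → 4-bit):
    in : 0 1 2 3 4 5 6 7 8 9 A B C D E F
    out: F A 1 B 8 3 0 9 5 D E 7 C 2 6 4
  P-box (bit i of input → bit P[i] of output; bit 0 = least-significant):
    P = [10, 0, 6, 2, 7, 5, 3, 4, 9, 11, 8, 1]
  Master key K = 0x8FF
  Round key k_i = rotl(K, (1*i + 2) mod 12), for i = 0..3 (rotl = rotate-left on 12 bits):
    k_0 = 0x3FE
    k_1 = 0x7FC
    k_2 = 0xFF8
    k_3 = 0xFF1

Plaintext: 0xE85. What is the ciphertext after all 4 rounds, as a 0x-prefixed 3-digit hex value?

s_0 = plaintext = 0xE85
s_1 = Round(s_0, k_0) = 0xE77
s_2 = Round(s_1, k_1) = 0xA68
s_3 = Round(s_2, k_2) = 0x2BA
s_4 = Round(s_3, k_3) = 0xD1C

0xD1C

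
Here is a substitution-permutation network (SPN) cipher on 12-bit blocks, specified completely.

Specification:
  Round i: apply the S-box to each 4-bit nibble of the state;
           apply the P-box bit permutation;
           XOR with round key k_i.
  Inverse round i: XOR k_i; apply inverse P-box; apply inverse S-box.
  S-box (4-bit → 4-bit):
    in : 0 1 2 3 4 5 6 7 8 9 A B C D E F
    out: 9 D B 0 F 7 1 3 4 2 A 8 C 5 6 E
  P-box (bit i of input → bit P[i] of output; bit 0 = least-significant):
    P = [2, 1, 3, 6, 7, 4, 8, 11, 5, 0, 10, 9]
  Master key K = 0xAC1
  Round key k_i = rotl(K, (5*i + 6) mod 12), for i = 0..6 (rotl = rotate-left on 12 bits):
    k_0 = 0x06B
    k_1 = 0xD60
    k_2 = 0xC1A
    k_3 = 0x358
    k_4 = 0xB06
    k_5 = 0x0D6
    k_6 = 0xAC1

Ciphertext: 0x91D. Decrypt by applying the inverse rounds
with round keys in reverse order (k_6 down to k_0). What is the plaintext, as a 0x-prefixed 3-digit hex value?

0x7BC

s_0 = ciphertext = 0x91D
s_1 = InvRound(s_0, k_6) = 0xB51
s_2 = InvRound(s_1, k_5) = 0xA17
s_3 = InvRound(s_2, k_4) = 0x9E3
s_4 = InvRound(s_3, k_3) = 0x22E
s_5 = InvRound(s_4, k_2) = 0x1A6
s_6 = InvRound(s_5, k_1) = 0x802
s_7 = InvRound(s_6, k_0) = 0x7BC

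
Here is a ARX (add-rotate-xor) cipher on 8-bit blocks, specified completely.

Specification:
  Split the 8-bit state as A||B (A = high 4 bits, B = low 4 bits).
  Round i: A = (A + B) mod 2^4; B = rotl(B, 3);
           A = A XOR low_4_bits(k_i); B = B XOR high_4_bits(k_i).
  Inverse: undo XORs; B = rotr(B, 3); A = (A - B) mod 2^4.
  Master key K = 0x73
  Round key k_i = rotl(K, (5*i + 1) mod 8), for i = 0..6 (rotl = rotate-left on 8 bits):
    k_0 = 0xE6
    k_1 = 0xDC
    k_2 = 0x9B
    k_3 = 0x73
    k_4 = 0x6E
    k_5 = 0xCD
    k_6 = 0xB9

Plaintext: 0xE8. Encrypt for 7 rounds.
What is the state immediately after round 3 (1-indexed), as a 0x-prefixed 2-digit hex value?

s_0 = plaintext = 0xE8
s_1 = Round(s_0, k_0) = 0x0A
s_2 = Round(s_1, k_1) = 0x68
s_3 = Round(s_2, k_2) = 0x5D
s_4 = Round(s_3, k_3) = 0x19
s_5 = Round(s_4, k_4) = 0x4A
s_6 = Round(s_5, k_5) = 0x39
s_7 = Round(s_6, k_6) = 0x57

0x5D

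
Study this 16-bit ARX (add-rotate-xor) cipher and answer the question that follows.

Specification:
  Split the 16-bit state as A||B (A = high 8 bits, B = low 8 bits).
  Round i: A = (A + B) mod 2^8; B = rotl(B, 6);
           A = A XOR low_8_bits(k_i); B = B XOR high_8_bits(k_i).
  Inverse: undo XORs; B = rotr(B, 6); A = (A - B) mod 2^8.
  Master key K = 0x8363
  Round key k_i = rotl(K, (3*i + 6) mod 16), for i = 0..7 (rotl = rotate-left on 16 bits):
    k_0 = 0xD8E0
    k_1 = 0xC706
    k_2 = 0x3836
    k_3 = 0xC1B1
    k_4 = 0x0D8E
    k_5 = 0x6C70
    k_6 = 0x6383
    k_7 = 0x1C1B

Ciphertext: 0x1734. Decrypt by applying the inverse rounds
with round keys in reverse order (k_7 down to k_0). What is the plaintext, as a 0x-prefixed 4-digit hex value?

s_0 = ciphertext = 0x1734
s_1 = InvRound(s_0, k_7) = 0x6CA0
s_2 = InvRound(s_1, k_6) = 0xE00F
s_3 = InvRound(s_2, k_5) = 0x038D
s_4 = InvRound(s_3, k_4) = 0x8B02
s_5 = InvRound(s_4, k_3) = 0x2B0F
s_6 = InvRound(s_5, k_2) = 0x41DC
s_7 = InvRound(s_6, k_1) = 0xDB6C
s_8 = InvRound(s_7, k_0) = 0x69D2

0x69D2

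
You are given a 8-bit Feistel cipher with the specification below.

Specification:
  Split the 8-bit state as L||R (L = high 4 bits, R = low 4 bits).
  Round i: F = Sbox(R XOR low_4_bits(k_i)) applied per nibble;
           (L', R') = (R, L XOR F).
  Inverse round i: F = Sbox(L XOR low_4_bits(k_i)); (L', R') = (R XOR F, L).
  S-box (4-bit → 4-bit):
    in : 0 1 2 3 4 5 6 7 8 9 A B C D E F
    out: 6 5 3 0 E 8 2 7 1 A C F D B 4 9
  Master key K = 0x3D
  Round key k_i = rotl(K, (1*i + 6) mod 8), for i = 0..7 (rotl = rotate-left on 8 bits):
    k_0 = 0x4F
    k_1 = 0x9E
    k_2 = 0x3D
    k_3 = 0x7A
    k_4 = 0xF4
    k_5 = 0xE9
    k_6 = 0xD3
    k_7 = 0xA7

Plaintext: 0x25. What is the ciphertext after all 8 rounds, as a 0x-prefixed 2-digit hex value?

0x15

s_0 = plaintext = 0x25
s_1 = Round(s_0, k_0) = 0x5E
s_2 = Round(s_1, k_1) = 0xE3
s_3 = Round(s_2, k_2) = 0x3A
s_4 = Round(s_3, k_3) = 0xA5
s_5 = Round(s_4, k_4) = 0x5F
s_6 = Round(s_5, k_5) = 0xF7
s_7 = Round(s_6, k_6) = 0x71
s_8 = Round(s_7, k_7) = 0x15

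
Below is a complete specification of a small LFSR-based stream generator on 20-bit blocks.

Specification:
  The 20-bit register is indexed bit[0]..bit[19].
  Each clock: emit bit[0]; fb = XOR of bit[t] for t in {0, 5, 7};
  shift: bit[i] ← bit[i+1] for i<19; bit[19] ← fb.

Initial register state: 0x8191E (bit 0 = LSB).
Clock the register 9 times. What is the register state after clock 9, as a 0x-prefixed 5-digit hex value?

0xF240C

reg_0 = 0x8191E
clock 1: out=0, reg = 0x40C8F
clock 2: out=1, reg = 0x20647
clock 3: out=1, reg = 0x90323
clock 4: out=1, reg = 0x48191
clock 5: out=1, reg = 0x240C8
clock 6: out=0, reg = 0x92064
clock 7: out=0, reg = 0xC9032
clock 8: out=0, reg = 0xE4819
clock 9: out=1, reg = 0xF240C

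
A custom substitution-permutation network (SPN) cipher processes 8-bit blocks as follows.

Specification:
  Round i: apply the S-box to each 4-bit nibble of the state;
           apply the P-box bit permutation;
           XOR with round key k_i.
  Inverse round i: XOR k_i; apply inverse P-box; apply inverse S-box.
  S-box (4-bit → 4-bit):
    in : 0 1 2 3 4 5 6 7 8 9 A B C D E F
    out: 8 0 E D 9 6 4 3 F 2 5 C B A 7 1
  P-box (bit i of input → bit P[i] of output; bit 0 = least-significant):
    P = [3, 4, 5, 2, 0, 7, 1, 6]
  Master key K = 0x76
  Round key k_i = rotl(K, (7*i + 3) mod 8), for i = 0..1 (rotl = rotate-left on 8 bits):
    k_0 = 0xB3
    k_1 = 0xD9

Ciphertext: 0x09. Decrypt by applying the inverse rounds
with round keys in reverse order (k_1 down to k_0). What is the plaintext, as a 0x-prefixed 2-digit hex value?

s_0 = ciphertext = 0x09
s_1 = InvRound(s_0, k_1) = 0xD9
s_2 = InvRound(s_1, k_0) = 0xBA

0xBA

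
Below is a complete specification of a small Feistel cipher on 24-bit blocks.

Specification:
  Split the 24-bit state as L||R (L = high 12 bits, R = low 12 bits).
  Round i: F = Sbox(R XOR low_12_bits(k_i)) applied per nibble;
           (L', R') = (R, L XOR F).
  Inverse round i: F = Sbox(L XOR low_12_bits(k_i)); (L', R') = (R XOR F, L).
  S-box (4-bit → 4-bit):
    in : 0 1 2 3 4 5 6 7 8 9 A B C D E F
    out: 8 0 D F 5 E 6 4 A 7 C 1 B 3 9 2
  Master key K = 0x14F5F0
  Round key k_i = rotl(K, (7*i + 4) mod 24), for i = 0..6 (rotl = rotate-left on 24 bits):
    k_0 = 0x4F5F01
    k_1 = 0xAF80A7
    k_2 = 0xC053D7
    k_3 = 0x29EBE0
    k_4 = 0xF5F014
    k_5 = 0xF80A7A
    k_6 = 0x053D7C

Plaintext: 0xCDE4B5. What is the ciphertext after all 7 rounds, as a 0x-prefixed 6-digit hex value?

s_0 = plaintext = 0xCDE4B5
s_1 = Round(s_0, k_0) = 0x4B5DCB
s_2 = Round(s_1, k_1) = 0xDCB7DE
s_3 = Round(s_2, k_2) = 0x7DE84C
s_4 = Round(s_3, k_3) = 0x84C815
s_5 = Round(s_4, k_4) = 0x8152CC
s_6 = Round(s_5, k_5) = 0x2CC203
s_7 = Round(s_6, k_6) = 0x20308E

0x20308E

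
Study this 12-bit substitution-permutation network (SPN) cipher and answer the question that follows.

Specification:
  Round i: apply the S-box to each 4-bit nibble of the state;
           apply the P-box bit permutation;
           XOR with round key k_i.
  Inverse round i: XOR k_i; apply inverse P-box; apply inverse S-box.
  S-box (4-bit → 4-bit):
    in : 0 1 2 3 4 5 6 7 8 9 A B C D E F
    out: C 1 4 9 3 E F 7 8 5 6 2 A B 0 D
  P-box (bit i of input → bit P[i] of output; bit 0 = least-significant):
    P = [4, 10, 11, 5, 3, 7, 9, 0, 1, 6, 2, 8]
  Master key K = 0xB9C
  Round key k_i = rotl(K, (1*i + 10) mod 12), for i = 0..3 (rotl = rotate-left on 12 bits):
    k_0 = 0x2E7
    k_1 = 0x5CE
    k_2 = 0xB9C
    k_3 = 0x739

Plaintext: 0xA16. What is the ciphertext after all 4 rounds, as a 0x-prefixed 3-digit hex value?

0xC4F

s_0 = plaintext = 0xA16
s_1 = Round(s_0, k_0) = 0xE9B
s_2 = Round(s_1, k_1) = 0x3C6
s_3 = Round(s_2, k_2) = 0x62F
s_4 = Round(s_3, k_3) = 0xC4F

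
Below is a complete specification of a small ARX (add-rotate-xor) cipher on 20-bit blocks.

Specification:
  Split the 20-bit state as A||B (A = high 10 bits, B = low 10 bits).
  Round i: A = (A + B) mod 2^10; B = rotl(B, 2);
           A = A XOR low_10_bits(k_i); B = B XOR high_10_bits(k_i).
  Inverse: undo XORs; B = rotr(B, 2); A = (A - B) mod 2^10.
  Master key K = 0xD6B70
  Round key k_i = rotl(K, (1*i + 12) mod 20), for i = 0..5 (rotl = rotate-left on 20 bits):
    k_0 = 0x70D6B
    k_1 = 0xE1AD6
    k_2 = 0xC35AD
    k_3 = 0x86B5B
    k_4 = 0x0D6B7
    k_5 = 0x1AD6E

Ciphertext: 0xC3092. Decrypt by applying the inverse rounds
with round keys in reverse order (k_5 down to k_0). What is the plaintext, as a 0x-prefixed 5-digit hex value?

0x5D775

s_0 = ciphertext = 0xC3092
s_1 = InvRound(s_0, k_5) = 0x4913E
s_2 = InvRound(s_1, k_4) = 0x14742
s_3 = InvRound(s_2, k_3) = 0xAD056
s_4 = InvRound(s_3, k_2) = 0xD0FD6
s_5 = InvRound(s_4, k_1) = 0x60414
s_6 = InvRound(s_5, k_0) = 0x5D775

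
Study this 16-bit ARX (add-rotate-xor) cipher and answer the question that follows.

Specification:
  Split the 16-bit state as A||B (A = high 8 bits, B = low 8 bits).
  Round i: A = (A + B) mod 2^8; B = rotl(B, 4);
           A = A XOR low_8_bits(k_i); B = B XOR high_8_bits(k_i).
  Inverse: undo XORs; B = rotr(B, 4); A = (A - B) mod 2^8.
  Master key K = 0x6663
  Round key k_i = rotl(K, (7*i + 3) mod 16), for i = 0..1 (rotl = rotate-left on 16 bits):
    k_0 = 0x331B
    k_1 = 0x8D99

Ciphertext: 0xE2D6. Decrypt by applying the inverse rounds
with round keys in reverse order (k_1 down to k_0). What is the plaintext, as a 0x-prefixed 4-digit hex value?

s_0 = ciphertext = 0xE2D6
s_1 = InvRound(s_0, k_1) = 0xC6B5
s_2 = InvRound(s_1, k_0) = 0x7568

0x7568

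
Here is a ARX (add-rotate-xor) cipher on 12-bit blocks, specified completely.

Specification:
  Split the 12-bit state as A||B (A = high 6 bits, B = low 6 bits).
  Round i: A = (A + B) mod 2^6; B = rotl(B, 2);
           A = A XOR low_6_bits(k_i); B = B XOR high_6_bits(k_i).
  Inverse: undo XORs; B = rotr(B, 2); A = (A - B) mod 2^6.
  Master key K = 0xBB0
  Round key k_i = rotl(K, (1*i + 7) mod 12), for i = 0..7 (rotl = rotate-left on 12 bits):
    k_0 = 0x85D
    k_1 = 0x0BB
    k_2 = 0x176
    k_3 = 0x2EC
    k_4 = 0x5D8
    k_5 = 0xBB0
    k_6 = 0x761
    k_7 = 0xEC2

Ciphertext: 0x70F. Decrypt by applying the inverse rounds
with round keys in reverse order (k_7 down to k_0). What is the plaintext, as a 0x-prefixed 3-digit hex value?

s_0 = ciphertext = 0x70F
s_1 = InvRound(s_0, k_7) = 0x44D
s_2 = InvRound(s_1, k_6) = 0xB04
s_3 = InvRound(s_2, k_5) = 0xCAA
s_4 = InvRound(s_3, k_4) = 0x2DF
s_5 = InvRound(s_4, k_3) = 0x885
s_6 = InvRound(s_5, k_2) = 0x500
s_7 = InvRound(s_6, k_1) = 0x3E0
s_8 = InvRound(s_7, k_0) = 0x090

0x090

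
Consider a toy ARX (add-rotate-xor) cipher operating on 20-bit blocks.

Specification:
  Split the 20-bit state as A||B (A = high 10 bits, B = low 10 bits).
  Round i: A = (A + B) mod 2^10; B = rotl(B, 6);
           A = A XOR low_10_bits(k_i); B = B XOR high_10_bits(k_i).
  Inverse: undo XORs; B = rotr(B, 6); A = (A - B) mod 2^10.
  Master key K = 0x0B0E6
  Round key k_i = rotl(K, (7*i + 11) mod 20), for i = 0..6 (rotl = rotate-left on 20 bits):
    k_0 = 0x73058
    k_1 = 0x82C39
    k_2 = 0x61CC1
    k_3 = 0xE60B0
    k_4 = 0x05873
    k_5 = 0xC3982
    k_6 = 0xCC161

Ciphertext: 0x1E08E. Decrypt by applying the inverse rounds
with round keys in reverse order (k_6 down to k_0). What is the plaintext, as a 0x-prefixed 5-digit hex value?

0x7F574

s_0 = ciphertext = 0x1E08E
s_1 = InvRound(s_0, k_6) = 0x4AFEE
s_2 = InvRound(s_1, k_5) = 0xA9A03
s_3 = InvRound(s_2, k_4) = 0x5F558
s_4 = InvRound(s_3, k_3) = 0x7080B
s_5 = InvRound(s_4, k_2) = 0x0F4C6
s_6 = InvRound(s_5, k_1) = 0xCA4DB
s_7 = InvRound(s_6, k_0) = 0x7F574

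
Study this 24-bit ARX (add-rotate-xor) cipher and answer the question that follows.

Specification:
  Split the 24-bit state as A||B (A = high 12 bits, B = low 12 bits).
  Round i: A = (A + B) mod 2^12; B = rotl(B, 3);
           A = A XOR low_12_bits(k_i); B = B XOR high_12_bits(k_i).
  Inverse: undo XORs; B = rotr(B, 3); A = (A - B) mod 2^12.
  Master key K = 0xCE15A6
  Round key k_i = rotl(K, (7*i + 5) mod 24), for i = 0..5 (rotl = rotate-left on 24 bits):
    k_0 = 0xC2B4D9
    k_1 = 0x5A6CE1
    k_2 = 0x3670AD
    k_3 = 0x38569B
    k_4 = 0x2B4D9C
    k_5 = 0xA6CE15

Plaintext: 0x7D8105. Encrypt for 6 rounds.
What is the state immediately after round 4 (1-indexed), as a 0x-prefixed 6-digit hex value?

s_0 = plaintext = 0x7D8105
s_1 = Round(s_0, k_0) = 0xC04403
s_2 = Round(s_1, k_1) = 0xCE65BC
s_3 = Round(s_2, k_2) = 0x20FE85
s_4 = Round(s_3, k_3) = 0x60F7AA
s_5 = Round(s_4, k_4) = 0x025FE7
s_6 = Round(s_5, k_5) = 0xE19553

0x60F7AA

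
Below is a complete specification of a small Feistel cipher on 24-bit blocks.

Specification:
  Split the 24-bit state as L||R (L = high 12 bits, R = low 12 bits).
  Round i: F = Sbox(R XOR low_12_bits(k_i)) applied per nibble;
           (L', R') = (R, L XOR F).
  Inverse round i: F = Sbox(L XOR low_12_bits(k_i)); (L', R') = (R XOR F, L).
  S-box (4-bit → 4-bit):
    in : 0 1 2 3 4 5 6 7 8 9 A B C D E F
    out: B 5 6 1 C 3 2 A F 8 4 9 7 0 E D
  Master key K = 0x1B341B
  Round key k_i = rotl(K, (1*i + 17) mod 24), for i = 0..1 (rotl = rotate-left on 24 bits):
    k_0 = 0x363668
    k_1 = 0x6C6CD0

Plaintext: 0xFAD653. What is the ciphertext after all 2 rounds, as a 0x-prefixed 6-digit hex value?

0x4B497F

s_0 = plaintext = 0xFAD653
s_1 = Round(s_0, k_0) = 0x6534B4
s_2 = Round(s_1, k_1) = 0x4B497F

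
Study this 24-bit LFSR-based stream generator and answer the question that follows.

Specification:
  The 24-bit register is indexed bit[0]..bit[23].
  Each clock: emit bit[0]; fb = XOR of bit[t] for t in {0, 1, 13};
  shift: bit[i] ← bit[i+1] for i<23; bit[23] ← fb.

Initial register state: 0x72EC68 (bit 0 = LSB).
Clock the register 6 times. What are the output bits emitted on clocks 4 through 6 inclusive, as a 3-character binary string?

reg_0 = 0x72EC68
clock 1: out=0, reg = 0xB97634
clock 2: out=0, reg = 0xDCBB1A
clock 3: out=0, reg = 0x6E5D8D
clock 4: out=1, reg = 0xB72EC6
clock 5: out=0, reg = 0x5B9763
clock 6: out=1, reg = 0x2DCBB1

101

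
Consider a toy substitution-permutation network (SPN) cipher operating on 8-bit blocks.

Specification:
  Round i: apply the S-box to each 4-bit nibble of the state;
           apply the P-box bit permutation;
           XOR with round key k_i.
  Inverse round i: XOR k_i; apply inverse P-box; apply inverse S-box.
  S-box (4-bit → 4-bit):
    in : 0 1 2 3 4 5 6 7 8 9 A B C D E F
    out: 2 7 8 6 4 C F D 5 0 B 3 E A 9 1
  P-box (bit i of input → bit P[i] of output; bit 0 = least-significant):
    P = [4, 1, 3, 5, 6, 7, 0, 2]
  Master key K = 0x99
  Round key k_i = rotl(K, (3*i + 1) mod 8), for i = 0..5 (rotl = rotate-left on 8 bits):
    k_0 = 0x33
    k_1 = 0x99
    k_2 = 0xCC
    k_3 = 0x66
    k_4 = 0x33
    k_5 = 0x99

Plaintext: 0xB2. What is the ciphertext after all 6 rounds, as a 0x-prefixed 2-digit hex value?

s_0 = plaintext = 0xB2
s_1 = Round(s_0, k_0) = 0xD3
s_2 = Round(s_1, k_1) = 0x17
s_3 = Round(s_2, k_2) = 0x35
s_4 = Round(s_3, k_3) = 0xCF
s_5 = Round(s_4, k_4) = 0xA6
s_6 = Round(s_5, k_5) = 0x67

0x67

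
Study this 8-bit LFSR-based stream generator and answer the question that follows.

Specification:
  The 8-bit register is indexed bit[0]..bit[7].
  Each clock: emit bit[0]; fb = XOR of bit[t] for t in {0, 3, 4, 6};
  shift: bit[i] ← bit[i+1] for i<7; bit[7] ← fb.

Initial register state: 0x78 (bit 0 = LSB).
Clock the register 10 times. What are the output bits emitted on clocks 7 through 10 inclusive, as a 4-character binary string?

reg_0 = 0x78
clock 1: out=0, reg = 0xBC
clock 2: out=0, reg = 0x5E
clock 3: out=0, reg = 0xAF
clock 4: out=1, reg = 0x57
clock 5: out=1, reg = 0xAB
clock 6: out=1, reg = 0x55
clock 7: out=1, reg = 0xAA
clock 8: out=0, reg = 0xD5
clock 9: out=1, reg = 0xEA
clock 10: out=0, reg = 0x75

1010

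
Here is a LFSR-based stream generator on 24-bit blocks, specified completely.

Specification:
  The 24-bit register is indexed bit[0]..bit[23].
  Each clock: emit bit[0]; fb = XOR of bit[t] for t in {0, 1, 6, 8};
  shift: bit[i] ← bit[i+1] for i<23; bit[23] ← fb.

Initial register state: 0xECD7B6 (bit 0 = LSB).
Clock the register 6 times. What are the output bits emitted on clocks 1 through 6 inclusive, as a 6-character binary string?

reg_0 = 0xECD7B6
clock 1: out=0, reg = 0x766BDB
clock 2: out=1, reg = 0x3B35ED
clock 3: out=1, reg = 0x9D9AF6
clock 4: out=0, reg = 0x4ECD7B
clock 5: out=1, reg = 0x2766BD
clock 6: out=1, reg = 0x93B35E

011011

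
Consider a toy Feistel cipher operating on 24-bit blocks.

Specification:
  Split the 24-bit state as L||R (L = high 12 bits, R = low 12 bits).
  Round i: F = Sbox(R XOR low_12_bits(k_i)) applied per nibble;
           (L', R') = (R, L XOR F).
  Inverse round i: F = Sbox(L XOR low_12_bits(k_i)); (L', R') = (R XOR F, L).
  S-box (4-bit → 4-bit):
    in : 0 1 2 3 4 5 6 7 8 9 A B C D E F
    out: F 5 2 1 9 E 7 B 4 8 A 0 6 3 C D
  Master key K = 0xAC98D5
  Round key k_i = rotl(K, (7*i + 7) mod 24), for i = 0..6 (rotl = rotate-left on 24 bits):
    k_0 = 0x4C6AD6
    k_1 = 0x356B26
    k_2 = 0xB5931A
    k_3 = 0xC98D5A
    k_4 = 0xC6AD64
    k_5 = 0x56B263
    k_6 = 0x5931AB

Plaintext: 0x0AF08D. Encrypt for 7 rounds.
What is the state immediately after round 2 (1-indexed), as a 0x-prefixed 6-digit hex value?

0xA4F5F5

s_0 = plaintext = 0x0AF08D
s_1 = Round(s_0, k_0) = 0x08DA4F
s_2 = Round(s_1, k_1) = 0xA4F5F5
s_3 = Round(s_2, k_2) = 0x5F5D82
s_4 = Round(s_3, k_3) = 0xD82AC1
s_5 = Round(s_4, k_4) = 0xAC162C
s_6 = Round(s_5, k_5) = 0x62C35C
s_7 = Round(s_6, k_6) = 0x35C4F7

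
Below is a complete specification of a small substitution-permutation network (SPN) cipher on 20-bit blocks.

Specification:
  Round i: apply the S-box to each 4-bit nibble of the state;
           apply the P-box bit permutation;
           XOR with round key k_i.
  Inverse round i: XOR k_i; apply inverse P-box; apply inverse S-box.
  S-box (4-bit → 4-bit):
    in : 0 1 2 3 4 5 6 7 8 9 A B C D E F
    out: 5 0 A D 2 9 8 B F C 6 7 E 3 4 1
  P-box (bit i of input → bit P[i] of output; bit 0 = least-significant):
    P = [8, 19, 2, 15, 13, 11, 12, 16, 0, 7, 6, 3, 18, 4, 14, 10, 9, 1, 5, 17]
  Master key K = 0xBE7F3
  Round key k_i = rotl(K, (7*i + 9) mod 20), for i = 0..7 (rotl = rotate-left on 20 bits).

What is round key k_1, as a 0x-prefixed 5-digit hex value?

0x3BE7F

K = 0xBE7F3
k_0 = rotl(K, (7*0+9) mod 20) = rotl(K, 9) = 0xFE77C
k_1 = rotl(K, (7*1+9) mod 20) = rotl(K, 16) = 0x3BE7F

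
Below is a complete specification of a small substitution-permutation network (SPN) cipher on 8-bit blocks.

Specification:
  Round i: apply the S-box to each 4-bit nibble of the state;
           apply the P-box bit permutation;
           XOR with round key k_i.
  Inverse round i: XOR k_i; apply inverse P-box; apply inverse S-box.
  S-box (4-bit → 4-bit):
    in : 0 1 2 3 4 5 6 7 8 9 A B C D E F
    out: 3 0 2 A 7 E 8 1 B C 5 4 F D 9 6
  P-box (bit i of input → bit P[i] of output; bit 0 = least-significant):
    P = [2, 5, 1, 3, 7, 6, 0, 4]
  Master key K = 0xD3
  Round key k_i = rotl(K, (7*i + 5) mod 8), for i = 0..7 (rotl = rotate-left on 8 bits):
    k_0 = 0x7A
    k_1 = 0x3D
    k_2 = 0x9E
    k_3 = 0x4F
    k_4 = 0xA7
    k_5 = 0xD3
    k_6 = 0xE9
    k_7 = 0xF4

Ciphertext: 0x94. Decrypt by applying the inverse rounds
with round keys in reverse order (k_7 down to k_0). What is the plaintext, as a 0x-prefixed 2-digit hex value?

s_0 = ciphertext = 0x94
s_1 = InvRound(s_0, k_7) = 0x22
s_2 = InvRound(s_1, k_6) = 0x49
s_3 = InvRound(s_2, k_5) = 0xE9
s_4 = InvRound(s_3, k_4) = 0x2D
s_5 = InvRound(s_4, k_3) = 0x2F
s_6 = InvRound(s_5, k_2) = 0xD2
s_7 = InvRound(s_6, k_1) = 0x4C
s_8 = InvRound(s_7, k_0) = 0x64

0x64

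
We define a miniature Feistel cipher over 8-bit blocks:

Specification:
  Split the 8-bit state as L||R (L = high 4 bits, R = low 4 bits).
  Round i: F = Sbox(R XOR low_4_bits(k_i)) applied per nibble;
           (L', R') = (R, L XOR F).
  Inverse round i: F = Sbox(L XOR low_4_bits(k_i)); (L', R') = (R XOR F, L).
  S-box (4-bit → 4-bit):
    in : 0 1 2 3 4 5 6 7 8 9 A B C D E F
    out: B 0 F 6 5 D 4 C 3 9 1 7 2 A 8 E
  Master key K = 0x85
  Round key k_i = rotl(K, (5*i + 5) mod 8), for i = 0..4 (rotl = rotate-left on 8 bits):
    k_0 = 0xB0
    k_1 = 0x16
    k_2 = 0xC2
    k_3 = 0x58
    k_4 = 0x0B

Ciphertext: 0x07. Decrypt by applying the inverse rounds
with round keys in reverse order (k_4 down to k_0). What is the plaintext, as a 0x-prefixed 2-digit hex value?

0xC7

s_0 = ciphertext = 0x07
s_1 = InvRound(s_0, k_4) = 0x00
s_2 = InvRound(s_1, k_3) = 0x30
s_3 = InvRound(s_2, k_2) = 0x03
s_4 = InvRound(s_3, k_1) = 0x70
s_5 = InvRound(s_4, k_0) = 0xC7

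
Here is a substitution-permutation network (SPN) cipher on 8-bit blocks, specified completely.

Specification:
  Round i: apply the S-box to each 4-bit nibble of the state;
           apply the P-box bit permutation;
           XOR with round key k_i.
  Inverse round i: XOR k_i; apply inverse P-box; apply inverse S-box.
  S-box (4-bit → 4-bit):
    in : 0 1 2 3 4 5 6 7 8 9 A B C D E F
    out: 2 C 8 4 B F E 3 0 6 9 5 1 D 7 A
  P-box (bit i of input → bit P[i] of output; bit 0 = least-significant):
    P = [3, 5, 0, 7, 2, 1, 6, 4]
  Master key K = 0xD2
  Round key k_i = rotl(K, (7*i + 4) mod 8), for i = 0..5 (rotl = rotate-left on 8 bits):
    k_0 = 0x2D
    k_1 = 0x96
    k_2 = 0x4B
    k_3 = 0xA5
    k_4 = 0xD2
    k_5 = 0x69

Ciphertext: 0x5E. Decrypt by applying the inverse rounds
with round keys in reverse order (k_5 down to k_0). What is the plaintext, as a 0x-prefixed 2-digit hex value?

s_0 = ciphertext = 0x5E
s_1 = InvRound(s_0, k_5) = 0x49
s_2 = InvRound(s_1, k_4) = 0xFD
s_3 = InvRound(s_2, k_3) = 0x1C
s_4 = InvRound(s_3, k_2) = 0x53
s_5 = InvRound(s_4, k_1) = 0xB1
s_6 = InvRound(s_5, k_0) = 0xAA

0xAA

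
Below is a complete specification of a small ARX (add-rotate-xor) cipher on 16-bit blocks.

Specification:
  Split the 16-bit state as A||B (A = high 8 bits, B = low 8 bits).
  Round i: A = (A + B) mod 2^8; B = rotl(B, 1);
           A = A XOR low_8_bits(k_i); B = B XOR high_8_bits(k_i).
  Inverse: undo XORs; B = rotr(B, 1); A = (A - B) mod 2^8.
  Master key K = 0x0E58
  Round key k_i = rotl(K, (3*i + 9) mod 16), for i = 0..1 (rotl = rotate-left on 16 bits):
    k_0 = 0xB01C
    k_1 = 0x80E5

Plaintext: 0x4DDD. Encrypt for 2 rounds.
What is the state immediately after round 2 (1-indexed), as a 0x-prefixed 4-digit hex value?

0xA496

s_0 = plaintext = 0x4DDD
s_1 = Round(s_0, k_0) = 0x360B
s_2 = Round(s_1, k_1) = 0xA496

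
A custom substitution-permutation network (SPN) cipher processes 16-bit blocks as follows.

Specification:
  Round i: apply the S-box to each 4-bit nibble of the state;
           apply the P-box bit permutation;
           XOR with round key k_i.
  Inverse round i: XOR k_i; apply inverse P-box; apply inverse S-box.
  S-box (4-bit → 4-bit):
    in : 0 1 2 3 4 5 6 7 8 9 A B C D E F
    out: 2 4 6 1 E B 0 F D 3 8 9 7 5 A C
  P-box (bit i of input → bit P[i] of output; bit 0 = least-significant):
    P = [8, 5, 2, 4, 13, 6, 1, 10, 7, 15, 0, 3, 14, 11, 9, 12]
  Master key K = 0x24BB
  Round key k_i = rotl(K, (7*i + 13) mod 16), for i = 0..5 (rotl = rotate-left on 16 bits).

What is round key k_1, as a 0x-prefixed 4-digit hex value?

0x4BB2

K = 0x24BB
k_0 = rotl(K, (7*0+13) mod 16) = rotl(K, 13) = 0x6497
k_1 = rotl(K, (7*1+13) mod 16) = rotl(K, 4) = 0x4BB2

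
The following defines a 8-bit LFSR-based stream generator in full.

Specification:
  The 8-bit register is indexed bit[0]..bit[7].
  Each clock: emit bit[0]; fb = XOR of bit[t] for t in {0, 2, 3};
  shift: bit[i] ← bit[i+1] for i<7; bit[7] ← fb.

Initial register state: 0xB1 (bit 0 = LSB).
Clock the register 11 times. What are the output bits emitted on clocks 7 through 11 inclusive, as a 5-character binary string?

reg_0 = 0xB1
clock 1: out=1, reg = 0xD8
clock 2: out=0, reg = 0xEC
clock 3: out=0, reg = 0x76
clock 4: out=0, reg = 0xBB
clock 5: out=1, reg = 0x5D
clock 6: out=1, reg = 0xAE
clock 7: out=0, reg = 0x57
clock 8: out=1, reg = 0x2B
clock 9: out=1, reg = 0x15
clock 10: out=1, reg = 0x0A
clock 11: out=0, reg = 0x85

01110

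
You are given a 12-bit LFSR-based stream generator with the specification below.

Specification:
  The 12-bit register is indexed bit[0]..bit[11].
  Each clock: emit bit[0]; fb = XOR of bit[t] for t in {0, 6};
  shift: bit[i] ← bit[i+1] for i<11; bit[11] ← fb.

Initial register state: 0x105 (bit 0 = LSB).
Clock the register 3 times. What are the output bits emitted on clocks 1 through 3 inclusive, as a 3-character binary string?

reg_0 = 0x105
clock 1: out=1, reg = 0x882
clock 2: out=0, reg = 0x441
clock 3: out=1, reg = 0x220

101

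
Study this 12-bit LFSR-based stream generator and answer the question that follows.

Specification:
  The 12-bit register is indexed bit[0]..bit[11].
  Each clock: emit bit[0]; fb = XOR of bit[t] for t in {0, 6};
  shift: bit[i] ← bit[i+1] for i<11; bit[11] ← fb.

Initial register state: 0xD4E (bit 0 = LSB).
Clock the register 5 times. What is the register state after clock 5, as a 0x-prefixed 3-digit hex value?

0xDEA

reg_0 = 0xD4E
clock 1: out=0, reg = 0xEA7
clock 2: out=1, reg = 0xF53
clock 3: out=1, reg = 0x7A9
clock 4: out=1, reg = 0xBD4
clock 5: out=0, reg = 0xDEA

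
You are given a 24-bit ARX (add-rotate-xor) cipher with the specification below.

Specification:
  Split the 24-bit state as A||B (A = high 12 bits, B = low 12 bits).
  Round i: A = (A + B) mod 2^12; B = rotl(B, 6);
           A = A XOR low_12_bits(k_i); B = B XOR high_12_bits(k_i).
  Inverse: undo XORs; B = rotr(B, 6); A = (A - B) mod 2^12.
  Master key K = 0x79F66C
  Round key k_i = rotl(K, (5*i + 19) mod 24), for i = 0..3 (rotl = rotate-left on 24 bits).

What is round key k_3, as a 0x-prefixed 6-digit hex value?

0xD9B1E7

K = 0x79F66C
k_0 = rotl(K, (5*0+19) mod 24) = rotl(K, 19) = 0x63CFB3
k_1 = rotl(K, (5*1+19) mod 24) = rotl(K, 0) = 0x79F66C
k_2 = rotl(K, (5*2+19) mod 24) = rotl(K, 5) = 0x3ECD8F
k_3 = rotl(K, (5*3+19) mod 24) = rotl(K, 10) = 0xD9B1E7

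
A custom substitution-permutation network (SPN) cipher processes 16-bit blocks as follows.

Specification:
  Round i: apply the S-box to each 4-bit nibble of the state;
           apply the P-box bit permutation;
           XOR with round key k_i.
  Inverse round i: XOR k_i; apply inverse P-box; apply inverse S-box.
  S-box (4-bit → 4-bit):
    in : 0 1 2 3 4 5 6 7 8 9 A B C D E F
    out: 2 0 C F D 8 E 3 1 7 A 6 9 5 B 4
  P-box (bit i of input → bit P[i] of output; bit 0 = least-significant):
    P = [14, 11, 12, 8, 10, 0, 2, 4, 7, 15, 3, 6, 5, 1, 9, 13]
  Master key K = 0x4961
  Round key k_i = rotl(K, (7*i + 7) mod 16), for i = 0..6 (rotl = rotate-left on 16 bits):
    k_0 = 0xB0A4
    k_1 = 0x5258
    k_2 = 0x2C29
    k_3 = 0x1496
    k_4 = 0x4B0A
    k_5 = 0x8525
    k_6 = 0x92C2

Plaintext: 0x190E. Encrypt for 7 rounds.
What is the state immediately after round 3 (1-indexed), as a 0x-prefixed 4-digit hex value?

s_0 = plaintext = 0x190E
s_1 = Round(s_0, k_0) = 0x792D
s_2 = Round(s_1, k_1) = 0x82E6
s_3 = Round(s_2, k_2) = 0x3150
s_4 = Round(s_3, k_3) = 0x3EA4
s_5 = Round(s_4, k_4) = 0xB8F9
s_6 = Round(s_5, k_5) = 0xDFA3
s_7 = Round(s_6, k_6) = 0xC9FB

0x3150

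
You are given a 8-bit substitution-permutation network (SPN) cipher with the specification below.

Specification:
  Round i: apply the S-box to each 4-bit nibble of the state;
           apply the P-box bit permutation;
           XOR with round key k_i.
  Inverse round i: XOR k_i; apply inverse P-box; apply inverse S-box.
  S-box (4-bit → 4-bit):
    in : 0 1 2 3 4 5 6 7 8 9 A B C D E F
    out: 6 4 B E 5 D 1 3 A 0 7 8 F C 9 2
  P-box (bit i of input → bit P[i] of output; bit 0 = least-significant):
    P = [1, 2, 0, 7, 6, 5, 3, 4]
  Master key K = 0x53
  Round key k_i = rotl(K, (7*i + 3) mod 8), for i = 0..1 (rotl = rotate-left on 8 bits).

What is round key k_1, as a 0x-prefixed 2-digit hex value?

0x4D

K = 0x53
k_0 = rotl(K, (7*0+3) mod 8) = rotl(K, 3) = 0x9A
k_1 = rotl(K, (7*1+3) mod 8) = rotl(K, 2) = 0x4D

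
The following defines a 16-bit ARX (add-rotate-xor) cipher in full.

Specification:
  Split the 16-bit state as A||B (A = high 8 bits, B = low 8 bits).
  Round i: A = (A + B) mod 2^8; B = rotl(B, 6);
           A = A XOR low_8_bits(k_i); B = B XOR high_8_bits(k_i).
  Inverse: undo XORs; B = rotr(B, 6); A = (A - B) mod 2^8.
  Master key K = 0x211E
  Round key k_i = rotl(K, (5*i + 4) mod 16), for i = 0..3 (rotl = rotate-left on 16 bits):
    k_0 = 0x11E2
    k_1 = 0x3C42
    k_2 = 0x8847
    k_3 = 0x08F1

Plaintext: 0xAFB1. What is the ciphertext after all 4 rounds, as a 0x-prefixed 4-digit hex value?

s_0 = plaintext = 0xAFB1
s_1 = Round(s_0, k_0) = 0x827D
s_2 = Round(s_1, k_1) = 0xBD63
s_3 = Round(s_2, k_2) = 0x6750
s_4 = Round(s_3, k_3) = 0x461C

0x461C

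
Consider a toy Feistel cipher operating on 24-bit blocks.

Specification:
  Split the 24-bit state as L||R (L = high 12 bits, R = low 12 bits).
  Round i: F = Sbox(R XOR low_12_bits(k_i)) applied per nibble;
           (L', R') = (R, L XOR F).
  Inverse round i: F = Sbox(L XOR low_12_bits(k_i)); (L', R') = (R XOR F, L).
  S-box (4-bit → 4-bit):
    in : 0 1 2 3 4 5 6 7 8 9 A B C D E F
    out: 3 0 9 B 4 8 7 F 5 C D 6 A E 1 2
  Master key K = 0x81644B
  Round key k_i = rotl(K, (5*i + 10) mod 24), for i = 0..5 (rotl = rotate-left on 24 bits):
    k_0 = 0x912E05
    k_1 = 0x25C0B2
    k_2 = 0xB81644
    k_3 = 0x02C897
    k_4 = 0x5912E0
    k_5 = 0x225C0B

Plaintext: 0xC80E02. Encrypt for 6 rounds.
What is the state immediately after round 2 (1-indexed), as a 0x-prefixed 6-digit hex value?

0xFBFC3C

s_0 = plaintext = 0xC80E02
s_1 = Round(s_0, k_0) = 0xE02FBF
s_2 = Round(s_1, k_1) = 0xFBFC3C
s_3 = Round(s_2, k_2) = 0xC3C24A
s_4 = Round(s_3, k_3) = 0x24A1D2
s_5 = Round(s_4, k_4) = 0x1D29F3
s_6 = Round(s_5, k_5) = 0x9F39F7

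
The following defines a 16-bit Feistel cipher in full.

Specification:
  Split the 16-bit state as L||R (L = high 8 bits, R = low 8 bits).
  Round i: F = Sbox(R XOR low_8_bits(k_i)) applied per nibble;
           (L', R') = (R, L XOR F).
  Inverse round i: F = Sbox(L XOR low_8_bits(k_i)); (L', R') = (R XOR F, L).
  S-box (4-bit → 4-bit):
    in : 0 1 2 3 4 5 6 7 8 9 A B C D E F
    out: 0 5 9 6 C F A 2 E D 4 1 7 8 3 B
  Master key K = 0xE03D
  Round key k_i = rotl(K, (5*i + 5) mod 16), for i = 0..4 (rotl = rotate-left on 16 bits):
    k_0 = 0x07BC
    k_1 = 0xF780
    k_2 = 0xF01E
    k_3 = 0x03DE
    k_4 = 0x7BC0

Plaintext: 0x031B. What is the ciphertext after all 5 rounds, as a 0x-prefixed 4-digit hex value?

s_0 = plaintext = 0x031B
s_1 = Round(s_0, k_0) = 0x1B41
s_2 = Round(s_1, k_1) = 0x416E
s_3 = Round(s_2, k_2) = 0x6E61
s_4 = Round(s_3, k_3) = 0x6175
s_5 = Round(s_4, k_4) = 0x757E

0x757E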